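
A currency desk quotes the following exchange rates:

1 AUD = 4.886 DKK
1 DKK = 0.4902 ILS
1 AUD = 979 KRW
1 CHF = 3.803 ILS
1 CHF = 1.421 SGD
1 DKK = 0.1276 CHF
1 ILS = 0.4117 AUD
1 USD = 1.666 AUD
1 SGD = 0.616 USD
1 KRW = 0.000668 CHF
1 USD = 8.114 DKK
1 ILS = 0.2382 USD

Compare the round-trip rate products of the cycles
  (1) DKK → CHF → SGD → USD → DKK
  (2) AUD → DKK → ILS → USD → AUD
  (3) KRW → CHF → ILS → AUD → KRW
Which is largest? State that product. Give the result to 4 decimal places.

(1) 0.1276 × 1.421 × 0.616 × 8.114 = 0.90628
(2) 4.886 × 0.4902 × 0.2382 × 1.666 = 0.95048
(3) 0.000668 × 3.803 × 0.4117 × 979 = 1.02392
Highest is cycle (3) at 1.0239 (>1, arbitrage).

1.0239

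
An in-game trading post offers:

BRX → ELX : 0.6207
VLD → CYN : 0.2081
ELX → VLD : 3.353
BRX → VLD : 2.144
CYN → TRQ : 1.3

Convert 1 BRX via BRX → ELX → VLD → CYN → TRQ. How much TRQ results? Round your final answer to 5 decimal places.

0.56303

1 BRX × 0.6207 = 0.6207 ELX
0.6207 ELX × 3.353 = 2.0812071 VLD
2.0812071 VLD × 0.2081 = 0.43309919751 CYN
0.43309919751 CYN × 1.3 = 0.563028956763 TRQ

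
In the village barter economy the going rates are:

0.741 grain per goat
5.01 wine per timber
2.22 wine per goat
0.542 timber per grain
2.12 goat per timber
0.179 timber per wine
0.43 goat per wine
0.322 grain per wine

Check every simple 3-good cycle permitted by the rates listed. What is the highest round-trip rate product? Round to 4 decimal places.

timber→wine→grain→timber: 5.01 × 0.322 × 0.542 = 0.87437
timber→goat→grain→timber: 2.12 × 0.741 × 0.542 = 0.85144
timber→goat→wine→timber: 2.12 × 2.22 × 0.179 = 0.84245
Maximum is timber→wine→grain→timber at 0.8744; no arbitrage — every cycle loses value.

0.8744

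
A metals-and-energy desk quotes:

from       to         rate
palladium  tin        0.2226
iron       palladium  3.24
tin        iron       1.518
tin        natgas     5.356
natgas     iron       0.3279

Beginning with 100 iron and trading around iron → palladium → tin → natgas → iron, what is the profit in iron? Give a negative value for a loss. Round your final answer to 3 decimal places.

100 iron × 3.24 = 324 palladium
324 palladium × 0.2226 = 72.1224 tin
72.1224 tin × 5.356 = 386.2875744 natgas
386.2875744 natgas × 0.3279 = 126.66369564576 iron
Net change: 126.66369564576 − 100 = 26.66369564576 iron

26.664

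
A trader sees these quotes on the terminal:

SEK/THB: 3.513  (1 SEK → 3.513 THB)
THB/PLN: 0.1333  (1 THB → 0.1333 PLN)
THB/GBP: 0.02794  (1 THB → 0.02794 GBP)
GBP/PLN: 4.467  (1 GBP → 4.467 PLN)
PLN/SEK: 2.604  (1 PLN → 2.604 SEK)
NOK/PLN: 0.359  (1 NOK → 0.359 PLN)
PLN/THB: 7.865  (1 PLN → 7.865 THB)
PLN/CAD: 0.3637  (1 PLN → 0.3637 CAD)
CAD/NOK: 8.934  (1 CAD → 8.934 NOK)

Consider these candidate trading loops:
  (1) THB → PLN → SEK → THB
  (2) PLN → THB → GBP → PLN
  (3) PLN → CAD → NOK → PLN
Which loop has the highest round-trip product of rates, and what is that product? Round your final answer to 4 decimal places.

1.2194

(1) 0.1333 × 2.604 × 3.513 = 1.21941
(2) 7.865 × 0.02794 × 4.467 = 0.98161
(3) 0.3637 × 8.934 × 0.359 = 1.16650
Highest is cycle (1) at 1.2194 (>1, arbitrage).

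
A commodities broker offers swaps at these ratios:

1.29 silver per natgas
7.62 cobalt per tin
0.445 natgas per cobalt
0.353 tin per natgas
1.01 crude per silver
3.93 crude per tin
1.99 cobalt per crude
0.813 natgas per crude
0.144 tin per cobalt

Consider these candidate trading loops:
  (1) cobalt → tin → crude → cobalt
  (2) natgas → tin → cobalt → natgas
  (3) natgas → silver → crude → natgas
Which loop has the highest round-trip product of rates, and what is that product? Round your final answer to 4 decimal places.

(1) 0.144 × 3.93 × 1.99 = 1.12618
(2) 0.353 × 7.62 × 0.445 = 1.19699
(3) 1.29 × 1.01 × 0.813 = 1.05926
Highest is cycle (2) at 1.1970 (>1, arbitrage).

1.1970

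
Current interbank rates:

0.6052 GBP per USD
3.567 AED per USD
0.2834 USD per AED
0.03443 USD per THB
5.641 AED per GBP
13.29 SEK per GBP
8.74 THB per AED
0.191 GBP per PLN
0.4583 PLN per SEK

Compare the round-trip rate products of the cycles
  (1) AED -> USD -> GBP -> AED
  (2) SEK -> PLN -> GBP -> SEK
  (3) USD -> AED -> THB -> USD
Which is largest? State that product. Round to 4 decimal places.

1.1633

(1) 0.2834 × 0.6052 × 5.641 = 0.96751
(2) 0.4583 × 0.191 × 13.29 = 1.16334
(3) 3.567 × 8.74 × 0.03443 = 1.07338
Highest is cycle (2) at 1.1633 (>1, arbitrage).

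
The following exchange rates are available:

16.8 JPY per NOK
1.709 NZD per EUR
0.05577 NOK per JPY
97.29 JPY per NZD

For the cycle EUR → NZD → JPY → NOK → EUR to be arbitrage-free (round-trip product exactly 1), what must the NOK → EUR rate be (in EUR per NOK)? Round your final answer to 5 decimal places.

0.10784

Known legs of the cycle: 1.709 × 97.29 × 0.05577 = 9.2728003797
For no arbitrage the full-cycle product must be 1, so the missing rate is 1 / 9.2728003797 ≈ 0.1078423.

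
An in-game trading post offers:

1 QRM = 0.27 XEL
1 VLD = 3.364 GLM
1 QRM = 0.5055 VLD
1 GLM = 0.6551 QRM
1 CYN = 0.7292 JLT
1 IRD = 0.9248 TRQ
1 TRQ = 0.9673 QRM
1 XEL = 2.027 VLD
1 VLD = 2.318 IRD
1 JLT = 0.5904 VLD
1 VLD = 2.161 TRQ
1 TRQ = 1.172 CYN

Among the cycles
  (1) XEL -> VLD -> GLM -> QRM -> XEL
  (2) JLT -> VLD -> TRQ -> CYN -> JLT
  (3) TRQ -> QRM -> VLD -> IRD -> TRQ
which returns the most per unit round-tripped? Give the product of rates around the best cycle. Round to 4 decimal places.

1.2061

(1) 2.027 × 3.364 × 0.6551 × 0.27 = 1.20609
(2) 0.5904 × 2.161 × 1.172 × 0.7292 = 1.09037
(3) 0.9673 × 0.5055 × 2.318 × 0.9248 = 1.04820
Highest is cycle (1) at 1.2061 (>1, arbitrage).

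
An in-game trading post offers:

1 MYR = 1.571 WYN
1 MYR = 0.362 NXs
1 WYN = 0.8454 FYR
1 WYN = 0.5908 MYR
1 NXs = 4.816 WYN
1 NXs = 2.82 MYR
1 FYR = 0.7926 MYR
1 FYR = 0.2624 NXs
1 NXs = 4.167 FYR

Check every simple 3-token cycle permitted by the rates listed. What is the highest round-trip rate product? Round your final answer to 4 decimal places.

1.1956

FYR→MYR→NXs→FYR: 0.7926 × 0.362 × 4.167 = 1.19560
FYR→NXs→WYN→FYR: 0.2624 × 4.816 × 0.8454 = 1.06835
FYR→MYR→WYN→FYR: 0.7926 × 1.571 × 0.8454 = 1.05267
WYN→MYR→NXs→WYN: 0.5908 × 0.362 × 4.816 = 1.03000
Maximum is FYR→MYR→NXs→FYR at 1.1956; arbitrage exists.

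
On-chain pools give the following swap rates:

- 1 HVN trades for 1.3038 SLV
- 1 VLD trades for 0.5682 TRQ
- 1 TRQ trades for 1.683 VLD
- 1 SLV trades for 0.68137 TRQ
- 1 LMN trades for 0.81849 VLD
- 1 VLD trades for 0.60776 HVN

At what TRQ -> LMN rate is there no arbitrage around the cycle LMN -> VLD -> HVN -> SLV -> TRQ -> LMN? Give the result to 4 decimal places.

Known legs of the cycle: 0.81849 × 0.60776 × 1.3038 × 0.68137 = 0.4419157456734573744
For no arbitrage the full-cycle product must be 1, so the missing rate is 1 / 0.4419157456734573744 ≈ 2.262875.

2.2629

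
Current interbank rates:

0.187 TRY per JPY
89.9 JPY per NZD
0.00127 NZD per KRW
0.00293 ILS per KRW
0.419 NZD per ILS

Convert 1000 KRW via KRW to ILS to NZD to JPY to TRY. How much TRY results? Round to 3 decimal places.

1000 KRW × 0.00293 = 2.93 ILS
2.93 ILS × 0.419 = 1.22767 NZD
1.22767 NZD × 89.9 = 110.367533 JPY
110.367533 JPY × 0.187 = 20.638728671 TRY

20.639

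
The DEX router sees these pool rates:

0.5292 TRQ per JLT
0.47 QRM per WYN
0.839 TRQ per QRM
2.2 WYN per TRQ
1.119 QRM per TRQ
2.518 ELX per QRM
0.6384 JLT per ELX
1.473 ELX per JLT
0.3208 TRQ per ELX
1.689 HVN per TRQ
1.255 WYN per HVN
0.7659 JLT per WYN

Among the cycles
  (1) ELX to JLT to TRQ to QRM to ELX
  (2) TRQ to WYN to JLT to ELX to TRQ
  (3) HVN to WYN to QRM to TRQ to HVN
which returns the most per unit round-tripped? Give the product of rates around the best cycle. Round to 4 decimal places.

(1) 0.6384 × 0.5292 × 1.119 × 2.518 = 0.95192
(2) 2.2 × 0.7659 × 1.473 × 0.3208 = 0.79622
(3) 1.255 × 0.47 × 0.839 × 1.689 = 0.83586
Highest is cycle (1) at 0.9519 (≤1, no arbitrage).

0.9519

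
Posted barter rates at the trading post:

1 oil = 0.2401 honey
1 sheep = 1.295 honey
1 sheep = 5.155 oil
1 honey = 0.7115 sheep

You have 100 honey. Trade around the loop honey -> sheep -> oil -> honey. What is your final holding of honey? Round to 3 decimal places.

100 honey × 0.7115 = 71.15 sheep
71.15 sheep × 5.155 = 366.77825 oil
366.77825 oil × 0.2401 = 88.063457825 honey

88.063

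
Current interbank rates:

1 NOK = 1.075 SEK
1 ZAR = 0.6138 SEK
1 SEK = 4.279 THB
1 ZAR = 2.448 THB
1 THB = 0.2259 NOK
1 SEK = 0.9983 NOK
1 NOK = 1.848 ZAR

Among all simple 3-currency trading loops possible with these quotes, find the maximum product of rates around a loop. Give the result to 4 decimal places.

1.1324

NOK→ZAR→SEK→NOK: 1.848 × 0.6138 × 0.9983 = 1.13237
NOK→SEK→THB→NOK: 1.075 × 4.279 × 0.2259 = 1.03912
NOK→ZAR→THB→NOK: 1.848 × 2.448 × 0.2259 = 1.02195
Maximum is NOK→ZAR→SEK→NOK at 1.1324; arbitrage exists.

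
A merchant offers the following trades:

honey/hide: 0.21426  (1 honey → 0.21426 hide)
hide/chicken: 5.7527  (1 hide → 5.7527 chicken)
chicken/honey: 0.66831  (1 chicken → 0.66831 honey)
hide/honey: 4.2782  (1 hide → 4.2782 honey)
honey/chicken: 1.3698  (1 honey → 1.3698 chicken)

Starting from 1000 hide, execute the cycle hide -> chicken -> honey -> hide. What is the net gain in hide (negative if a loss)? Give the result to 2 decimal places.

1000 hide × 5.7527 = 5752.7 chicken
5752.7 chicken × 0.66831 = 3844.586937 honey
3844.586937 honey × 0.21426 = 823.74119712162 hide
Net change: 823.74119712162 − 1000 = -176.25880287838 hide

-176.26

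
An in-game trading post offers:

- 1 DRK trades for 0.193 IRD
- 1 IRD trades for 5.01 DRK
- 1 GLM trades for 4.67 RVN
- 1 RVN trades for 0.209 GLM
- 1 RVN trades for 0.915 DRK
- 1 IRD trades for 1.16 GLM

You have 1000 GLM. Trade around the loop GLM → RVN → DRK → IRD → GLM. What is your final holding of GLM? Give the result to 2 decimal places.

1000 GLM × 4.67 = 4670 RVN
4670 RVN × 0.915 = 4273.05 DRK
4273.05 DRK × 0.193 = 824.69865 IRD
824.69865 IRD × 1.16 = 956.650434 GLM

956.65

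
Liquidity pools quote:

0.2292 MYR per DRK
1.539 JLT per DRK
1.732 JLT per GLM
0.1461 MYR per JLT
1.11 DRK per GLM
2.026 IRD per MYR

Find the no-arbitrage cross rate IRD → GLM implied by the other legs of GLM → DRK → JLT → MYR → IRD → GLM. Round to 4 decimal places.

Known legs of the cycle: 1.11 × 1.539 × 0.1461 × 2.026 = 0.505651448394
For no arbitrage the full-cycle product must be 1, so the missing rate is 1 / 0.505651448394 ≈ 1.977647.

1.9776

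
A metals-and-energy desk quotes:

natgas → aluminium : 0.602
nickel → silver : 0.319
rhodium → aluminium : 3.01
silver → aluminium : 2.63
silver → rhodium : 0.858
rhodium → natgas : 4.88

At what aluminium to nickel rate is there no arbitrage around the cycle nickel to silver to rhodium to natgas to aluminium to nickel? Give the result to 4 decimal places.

1.2437

Known legs of the cycle: 0.319 × 0.858 × 4.88 × 0.602 = 0.80407078752
For no arbitrage the full-cycle product must be 1, so the missing rate is 1 / 0.80407078752 ≈ 1.243672.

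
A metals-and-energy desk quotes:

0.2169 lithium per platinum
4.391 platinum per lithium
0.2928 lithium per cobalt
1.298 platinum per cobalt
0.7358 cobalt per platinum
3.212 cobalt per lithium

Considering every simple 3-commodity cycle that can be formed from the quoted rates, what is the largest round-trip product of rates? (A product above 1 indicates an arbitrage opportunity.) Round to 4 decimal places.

0.9460

cobalt→lithium→platinum→cobalt: 0.2928 × 4.391 × 0.7358 = 0.94601
cobalt→platinum→lithium→cobalt: 1.298 × 0.2169 × 3.212 = 0.90429
Maximum is cobalt→lithium→platinum→cobalt at 0.9460; no arbitrage — every cycle loses value.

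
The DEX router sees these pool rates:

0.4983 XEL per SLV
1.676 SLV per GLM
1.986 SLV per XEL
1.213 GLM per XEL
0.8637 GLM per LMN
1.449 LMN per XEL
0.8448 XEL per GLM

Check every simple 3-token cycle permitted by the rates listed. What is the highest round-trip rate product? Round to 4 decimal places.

1.0573

GLM→XEL→LMN→GLM: 0.8448 × 1.449 × 0.8637 = 1.05727
SLV→XEL→GLM→SLV: 0.4983 × 1.213 × 1.676 = 1.01304
Maximum is GLM→XEL→LMN→GLM at 1.0573; arbitrage exists.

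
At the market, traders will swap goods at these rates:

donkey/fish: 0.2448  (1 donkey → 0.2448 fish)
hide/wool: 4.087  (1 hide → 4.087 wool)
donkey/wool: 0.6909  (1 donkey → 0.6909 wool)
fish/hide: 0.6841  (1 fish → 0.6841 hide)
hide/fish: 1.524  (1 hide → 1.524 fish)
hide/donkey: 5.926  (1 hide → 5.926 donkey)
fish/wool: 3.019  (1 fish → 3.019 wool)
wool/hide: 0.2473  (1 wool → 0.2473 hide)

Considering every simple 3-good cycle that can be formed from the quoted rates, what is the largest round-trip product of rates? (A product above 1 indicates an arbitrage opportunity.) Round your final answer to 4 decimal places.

wool→hide→fish→wool: 0.2473 × 1.524 × 3.019 = 1.13782
donkey→wool→hide→donkey: 0.6909 × 0.2473 × 5.926 = 1.01251
donkey→fish→hide→donkey: 0.2448 × 0.6841 × 5.926 = 0.99241
Maximum is wool→hide→fish→wool at 1.1378; arbitrage exists.

1.1378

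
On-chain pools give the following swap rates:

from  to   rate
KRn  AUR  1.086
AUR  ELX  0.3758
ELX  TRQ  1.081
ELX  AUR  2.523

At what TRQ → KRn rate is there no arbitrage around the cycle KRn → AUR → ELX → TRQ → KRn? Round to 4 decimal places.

Known legs of the cycle: 1.086 × 0.3758 × 1.081 = 0.4411764228
For no arbitrage the full-cycle product must be 1, so the missing rate is 1 / 0.4411764228 ≈ 2.266667.

2.2667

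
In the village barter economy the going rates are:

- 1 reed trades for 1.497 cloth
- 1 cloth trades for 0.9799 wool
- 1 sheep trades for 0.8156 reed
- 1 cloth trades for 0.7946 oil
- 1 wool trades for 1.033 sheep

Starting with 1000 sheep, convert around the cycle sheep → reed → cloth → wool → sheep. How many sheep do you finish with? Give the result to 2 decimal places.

1000 sheep × 0.8156 = 815.6 reed
815.6 reed × 1.497 = 1220.9532 cloth
1220.9532 cloth × 0.9799 = 1196.41204068 wool
1196.41204068 wool × 1.033 = 1235.89363802244 sheep

1235.89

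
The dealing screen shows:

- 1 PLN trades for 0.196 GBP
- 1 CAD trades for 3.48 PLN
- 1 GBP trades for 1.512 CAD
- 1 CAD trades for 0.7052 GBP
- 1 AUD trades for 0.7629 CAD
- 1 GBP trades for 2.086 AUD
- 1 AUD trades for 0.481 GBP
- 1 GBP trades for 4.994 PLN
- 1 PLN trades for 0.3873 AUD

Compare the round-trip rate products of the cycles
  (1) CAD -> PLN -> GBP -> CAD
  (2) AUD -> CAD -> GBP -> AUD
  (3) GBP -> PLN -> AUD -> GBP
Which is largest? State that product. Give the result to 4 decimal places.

1.1223

(1) 3.48 × 0.196 × 1.512 = 1.03130
(2) 0.7629 × 0.7052 × 2.086 = 1.12226
(3) 4.994 × 0.3873 × 0.481 = 0.93034
Highest is cycle (2) at 1.1223 (>1, arbitrage).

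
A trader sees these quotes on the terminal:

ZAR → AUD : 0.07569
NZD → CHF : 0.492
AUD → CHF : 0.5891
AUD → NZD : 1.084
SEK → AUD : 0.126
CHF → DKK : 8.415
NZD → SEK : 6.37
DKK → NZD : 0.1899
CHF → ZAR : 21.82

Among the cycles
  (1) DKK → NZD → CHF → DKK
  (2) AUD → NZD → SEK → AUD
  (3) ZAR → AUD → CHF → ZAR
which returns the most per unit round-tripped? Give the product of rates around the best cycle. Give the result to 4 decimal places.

0.9729

(1) 0.1899 × 0.492 × 8.415 = 0.78622
(2) 1.084 × 6.37 × 0.126 = 0.87004
(3) 0.07569 × 0.5891 × 21.82 = 0.97293
Highest is cycle (3) at 0.9729 (≤1, no arbitrage).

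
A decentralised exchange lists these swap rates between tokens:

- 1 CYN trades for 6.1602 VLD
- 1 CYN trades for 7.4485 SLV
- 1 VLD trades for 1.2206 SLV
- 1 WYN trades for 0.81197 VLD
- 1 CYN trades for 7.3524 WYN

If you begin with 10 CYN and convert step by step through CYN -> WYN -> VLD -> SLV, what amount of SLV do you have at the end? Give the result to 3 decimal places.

72.869

10 CYN × 7.3524 = 73.524 WYN
73.524 WYN × 0.81197 = 59.69928228 VLD
59.69928228 VLD × 1.2206 = 72.868943950968 SLV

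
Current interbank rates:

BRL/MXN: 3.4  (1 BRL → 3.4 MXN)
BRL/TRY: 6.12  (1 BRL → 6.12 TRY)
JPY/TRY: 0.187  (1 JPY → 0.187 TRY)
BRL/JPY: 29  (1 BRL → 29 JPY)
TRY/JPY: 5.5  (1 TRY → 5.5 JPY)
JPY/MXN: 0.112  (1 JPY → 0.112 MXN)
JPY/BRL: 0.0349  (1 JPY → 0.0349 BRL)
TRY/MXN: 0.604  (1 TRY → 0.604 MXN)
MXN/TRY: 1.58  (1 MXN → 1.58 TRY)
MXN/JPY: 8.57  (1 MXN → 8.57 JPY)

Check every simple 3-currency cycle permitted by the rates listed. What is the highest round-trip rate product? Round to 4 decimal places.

1.1747

BRL→TRY→JPY→BRL: 6.12 × 5.5 × 0.0349 = 1.17473
MXN→JPY→BRL→MXN: 8.57 × 0.0349 × 3.4 = 1.01692
MXN→TRY→JPY→MXN: 1.58 × 5.5 × 0.112 = 0.97328
MXN→JPY→TRY→MXN: 8.57 × 0.187 × 0.604 = 0.96796
Maximum is BRL→TRY→JPY→BRL at 1.1747; arbitrage exists.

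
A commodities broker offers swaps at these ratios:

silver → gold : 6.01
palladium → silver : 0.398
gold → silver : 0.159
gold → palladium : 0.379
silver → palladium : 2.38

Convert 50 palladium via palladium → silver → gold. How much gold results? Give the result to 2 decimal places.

119.60

50 palladium × 0.398 = 19.9 silver
19.9 silver × 6.01 = 119.599 gold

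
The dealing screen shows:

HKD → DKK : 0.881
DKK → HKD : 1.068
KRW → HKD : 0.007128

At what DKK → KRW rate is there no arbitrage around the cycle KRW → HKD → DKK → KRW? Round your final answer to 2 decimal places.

159.24

Known legs of the cycle: 0.007128 × 0.881 = 0.006279768
For no arbitrage the full-cycle product must be 1, so the missing rate is 1 / 0.006279768 ≈ 159.2416.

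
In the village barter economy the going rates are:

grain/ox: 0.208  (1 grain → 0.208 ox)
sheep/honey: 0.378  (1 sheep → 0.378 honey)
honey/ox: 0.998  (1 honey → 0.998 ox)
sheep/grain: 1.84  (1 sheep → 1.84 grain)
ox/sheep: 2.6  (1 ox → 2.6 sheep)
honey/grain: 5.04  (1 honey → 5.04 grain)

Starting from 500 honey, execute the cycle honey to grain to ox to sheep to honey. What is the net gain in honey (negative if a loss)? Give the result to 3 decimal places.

500 honey × 5.04 = 2520 grain
2520 grain × 0.208 = 524.16 ox
524.16 ox × 2.6 = 1362.816 sheep
1362.816 sheep × 0.378 = 515.144448 honey
Net change: 515.144448 − 500 = 15.144448 honey

15.144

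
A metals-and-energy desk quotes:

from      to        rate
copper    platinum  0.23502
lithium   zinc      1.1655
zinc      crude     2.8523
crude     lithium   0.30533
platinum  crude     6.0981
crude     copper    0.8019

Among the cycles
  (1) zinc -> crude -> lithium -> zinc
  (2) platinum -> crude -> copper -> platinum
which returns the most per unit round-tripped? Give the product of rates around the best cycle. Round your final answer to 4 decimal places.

(1) 2.8523 × 0.30533 × 1.1655 = 1.01503
(2) 6.0981 × 0.8019 × 0.23502 = 1.14926
Highest is cycle (2) at 1.1493 (>1, arbitrage).

1.1493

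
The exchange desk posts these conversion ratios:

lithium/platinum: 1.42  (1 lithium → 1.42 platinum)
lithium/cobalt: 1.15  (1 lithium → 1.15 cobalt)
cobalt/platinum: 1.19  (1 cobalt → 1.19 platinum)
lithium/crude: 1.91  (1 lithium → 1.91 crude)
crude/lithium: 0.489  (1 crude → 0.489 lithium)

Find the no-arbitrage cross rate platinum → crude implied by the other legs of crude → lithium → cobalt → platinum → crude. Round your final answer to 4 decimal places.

1.4943

Known legs of the cycle: 0.489 × 1.15 × 1.19 = 0.6691965
For no arbitrage the full-cycle product must be 1, so the missing rate is 1 / 0.6691965 ≈ 1.494329.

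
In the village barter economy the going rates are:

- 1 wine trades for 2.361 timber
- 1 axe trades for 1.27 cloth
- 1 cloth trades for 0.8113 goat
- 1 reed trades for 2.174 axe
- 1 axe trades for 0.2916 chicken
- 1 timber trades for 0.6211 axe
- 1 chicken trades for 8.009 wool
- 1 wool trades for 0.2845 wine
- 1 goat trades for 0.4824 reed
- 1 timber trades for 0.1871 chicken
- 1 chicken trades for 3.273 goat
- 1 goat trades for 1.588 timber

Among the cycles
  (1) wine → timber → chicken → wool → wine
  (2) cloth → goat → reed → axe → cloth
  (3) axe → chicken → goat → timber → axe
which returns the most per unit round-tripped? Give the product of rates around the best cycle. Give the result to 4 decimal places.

(1) 2.361 × 0.1871 × 8.009 × 0.2845 = 1.00654
(2) 0.8113 × 0.4824 × 2.174 × 1.27 = 1.08057
(3) 0.2916 × 3.273 × 1.588 × 0.6211 = 0.94134
Highest is cycle (2) at 1.0806 (>1, arbitrage).

1.0806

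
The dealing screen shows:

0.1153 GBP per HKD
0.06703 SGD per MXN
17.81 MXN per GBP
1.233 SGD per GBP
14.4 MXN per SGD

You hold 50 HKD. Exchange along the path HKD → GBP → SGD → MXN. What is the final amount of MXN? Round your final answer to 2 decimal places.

50 HKD × 0.1153 = 5.765 GBP
5.765 GBP × 1.233 = 7.108245 SGD
7.108245 SGD × 14.4 = 102.358728 MXN

102.36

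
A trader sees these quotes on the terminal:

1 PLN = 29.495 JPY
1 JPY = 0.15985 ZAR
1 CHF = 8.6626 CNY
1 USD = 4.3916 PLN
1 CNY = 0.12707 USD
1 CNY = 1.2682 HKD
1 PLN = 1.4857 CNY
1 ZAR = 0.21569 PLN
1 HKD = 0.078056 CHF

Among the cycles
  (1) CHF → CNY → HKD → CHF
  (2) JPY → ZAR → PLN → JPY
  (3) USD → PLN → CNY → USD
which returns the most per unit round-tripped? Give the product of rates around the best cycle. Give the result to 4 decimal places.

1.0169

(1) 8.6626 × 1.2682 × 0.078056 = 0.85752
(2) 0.15985 × 0.21569 × 29.495 = 1.01693
(3) 4.3916 × 1.4857 × 0.12707 = 0.82908
Highest is cycle (2) at 1.0169 (>1, arbitrage).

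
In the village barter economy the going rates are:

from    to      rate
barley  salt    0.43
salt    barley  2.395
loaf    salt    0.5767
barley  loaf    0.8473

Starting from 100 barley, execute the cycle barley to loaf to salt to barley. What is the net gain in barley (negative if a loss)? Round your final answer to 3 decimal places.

100 barley × 0.8473 = 84.73 loaf
84.73 loaf × 0.5767 = 48.863791 salt
48.863791 salt × 2.395 = 117.028779445 barley
Net change: 117.028779445 − 100 = 17.028779445 barley

17.029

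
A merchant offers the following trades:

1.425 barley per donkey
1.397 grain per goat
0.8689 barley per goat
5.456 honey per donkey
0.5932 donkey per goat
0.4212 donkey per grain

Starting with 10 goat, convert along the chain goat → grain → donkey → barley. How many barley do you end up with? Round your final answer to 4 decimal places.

10 goat × 1.397 = 13.97 grain
13.97 grain × 0.4212 = 5.884164 donkey
5.884164 donkey × 1.425 = 8.3849337 barley

8.3849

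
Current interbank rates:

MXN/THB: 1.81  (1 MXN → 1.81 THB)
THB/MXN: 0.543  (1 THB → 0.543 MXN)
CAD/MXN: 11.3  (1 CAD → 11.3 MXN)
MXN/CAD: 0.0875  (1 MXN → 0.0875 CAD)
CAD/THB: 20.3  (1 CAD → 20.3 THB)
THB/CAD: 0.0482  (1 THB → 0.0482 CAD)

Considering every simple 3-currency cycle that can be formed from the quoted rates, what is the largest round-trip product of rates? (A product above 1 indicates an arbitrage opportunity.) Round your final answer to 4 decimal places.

MXN→THB→CAD→MXN: 1.81 × 0.0482 × 11.3 = 0.98583
MXN→CAD→THB→MXN: 0.0875 × 20.3 × 0.543 = 0.96450
Maximum is MXN→THB→CAD→MXN at 0.9858; no arbitrage — every cycle loses value.

0.9858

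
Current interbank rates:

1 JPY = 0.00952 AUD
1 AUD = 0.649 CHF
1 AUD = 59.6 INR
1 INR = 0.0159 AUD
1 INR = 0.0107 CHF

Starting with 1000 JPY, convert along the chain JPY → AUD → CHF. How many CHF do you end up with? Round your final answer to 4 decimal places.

1000 JPY × 0.00952 = 9.52 AUD
9.52 AUD × 0.649 = 6.17848 CHF

6.1785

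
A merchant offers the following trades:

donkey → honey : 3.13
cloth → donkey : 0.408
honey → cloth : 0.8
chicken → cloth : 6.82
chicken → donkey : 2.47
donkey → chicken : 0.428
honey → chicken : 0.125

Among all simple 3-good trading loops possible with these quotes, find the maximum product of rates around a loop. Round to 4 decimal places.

chicken→cloth→donkey→chicken: 6.82 × 0.408 × 0.428 = 1.19094
donkey→honey→cloth→donkey: 3.13 × 0.8 × 0.408 = 1.02163
chicken→donkey→honey→chicken: 2.47 × 3.13 × 0.125 = 0.96639
Maximum is chicken→cloth→donkey→chicken at 1.1909; arbitrage exists.

1.1909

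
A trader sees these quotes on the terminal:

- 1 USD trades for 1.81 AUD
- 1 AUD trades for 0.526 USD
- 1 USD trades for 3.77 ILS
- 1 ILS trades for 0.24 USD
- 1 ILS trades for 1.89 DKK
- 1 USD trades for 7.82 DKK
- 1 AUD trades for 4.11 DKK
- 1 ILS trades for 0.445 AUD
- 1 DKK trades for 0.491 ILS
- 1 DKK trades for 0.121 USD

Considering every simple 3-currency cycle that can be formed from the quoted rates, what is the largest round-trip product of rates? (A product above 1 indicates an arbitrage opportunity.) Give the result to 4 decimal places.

ILS→USD→DKK→ILS: 0.24 × 7.82 × 0.491 = 0.92151
AUD→DKK→USD→AUD: 4.11 × 0.121 × 1.81 = 0.90013
ILS→AUD→DKK→ILS: 0.445 × 4.11 × 0.491 = 0.89801
ILS→AUD→USD→ILS: 0.445 × 0.526 × 3.77 = 0.88244
ILS→DKK→USD→ILS: 1.89 × 0.121 × 3.77 = 0.86216
Maximum is ILS→USD→DKK→ILS at 0.9215; no arbitrage — every cycle loses value.

0.9215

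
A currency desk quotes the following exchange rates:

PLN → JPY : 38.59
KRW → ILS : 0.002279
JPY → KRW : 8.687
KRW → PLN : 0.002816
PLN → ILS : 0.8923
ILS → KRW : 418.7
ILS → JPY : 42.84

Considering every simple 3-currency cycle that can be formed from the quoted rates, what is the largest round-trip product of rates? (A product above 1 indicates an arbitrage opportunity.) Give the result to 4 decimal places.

1.0521

PLN→ILS→KRW→PLN: 0.8923 × 418.7 × 0.002816 = 1.05207
PLN→JPY→KRW→PLN: 38.59 × 8.687 × 0.002816 = 0.94401
JPY→KRW→ILS→JPY: 8.687 × 0.002279 × 42.84 = 0.84813
Maximum is PLN→ILS→KRW→PLN at 1.0521; arbitrage exists.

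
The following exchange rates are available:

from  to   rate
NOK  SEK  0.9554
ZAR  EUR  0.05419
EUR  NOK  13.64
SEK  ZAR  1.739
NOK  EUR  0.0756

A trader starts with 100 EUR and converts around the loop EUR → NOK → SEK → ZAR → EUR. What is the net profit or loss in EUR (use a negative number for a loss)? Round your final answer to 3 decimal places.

22.806

100 EUR × 13.64 = 1364 NOK
1364 NOK × 0.9554 = 1303.1656 SEK
1303.1656 SEK × 1.739 = 2266.2049784 ZAR
2266.2049784 ZAR × 0.05419 = 122.805647779496 EUR
Net change: 122.805647779496 − 100 = 22.805647779496 EUR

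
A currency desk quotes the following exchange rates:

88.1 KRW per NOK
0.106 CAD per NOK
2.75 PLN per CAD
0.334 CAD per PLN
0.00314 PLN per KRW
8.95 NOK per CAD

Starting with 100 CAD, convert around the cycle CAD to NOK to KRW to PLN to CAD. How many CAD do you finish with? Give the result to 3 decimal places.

82.694

100 CAD × 8.95 = 895 NOK
895 NOK × 88.1 = 78849.5 KRW
78849.5 KRW × 0.00314 = 247.58743 PLN
247.58743 PLN × 0.334 = 82.69420162 CAD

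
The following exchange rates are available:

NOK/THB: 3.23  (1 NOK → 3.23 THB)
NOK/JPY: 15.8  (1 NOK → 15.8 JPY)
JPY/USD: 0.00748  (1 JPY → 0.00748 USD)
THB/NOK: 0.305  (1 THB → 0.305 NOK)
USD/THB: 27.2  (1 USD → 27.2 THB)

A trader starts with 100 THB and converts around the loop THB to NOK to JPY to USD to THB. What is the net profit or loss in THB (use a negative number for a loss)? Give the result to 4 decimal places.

100 THB × 0.305 = 30.5 NOK
30.5 NOK × 15.8 = 481.9 JPY
481.9 JPY × 0.00748 = 3.604612 USD
3.604612 USD × 27.2 = 98.0454464 THB
Net change: 98.0454464 − 100 = -1.9545536 THB

-1.9546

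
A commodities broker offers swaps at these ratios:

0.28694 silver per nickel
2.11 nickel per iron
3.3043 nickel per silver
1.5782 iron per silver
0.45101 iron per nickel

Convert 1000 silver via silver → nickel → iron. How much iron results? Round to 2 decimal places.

1000 silver × 3.3043 = 3304.3 nickel
3304.3 nickel × 0.45101 = 1490.272343 iron

1490.27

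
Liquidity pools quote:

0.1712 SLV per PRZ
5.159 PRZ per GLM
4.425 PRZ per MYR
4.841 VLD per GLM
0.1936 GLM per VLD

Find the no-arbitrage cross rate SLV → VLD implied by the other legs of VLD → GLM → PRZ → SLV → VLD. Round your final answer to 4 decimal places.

5.8482

Known legs of the cycle: 0.1936 × 5.159 × 0.1712 = 0.17099154688
For no arbitrage the full-cycle product must be 1, so the missing rate is 1 / 0.17099154688 ≈ 5.848242.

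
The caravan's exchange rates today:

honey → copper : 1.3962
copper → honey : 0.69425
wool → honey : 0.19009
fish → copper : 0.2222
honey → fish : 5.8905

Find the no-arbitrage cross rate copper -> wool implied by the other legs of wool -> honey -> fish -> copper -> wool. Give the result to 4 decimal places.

4.0192

Known legs of the cycle: 0.19009 × 5.8905 × 0.2222 = 0.248802927219
For no arbitrage the full-cycle product must be 1, so the missing rate is 1 / 0.248802927219 ≈ 4.019245.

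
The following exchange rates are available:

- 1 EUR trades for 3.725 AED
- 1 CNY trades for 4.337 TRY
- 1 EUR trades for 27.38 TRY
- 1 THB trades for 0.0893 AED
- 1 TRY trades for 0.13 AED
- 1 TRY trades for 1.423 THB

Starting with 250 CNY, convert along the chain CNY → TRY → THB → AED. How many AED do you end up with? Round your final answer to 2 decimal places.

250 CNY × 4.337 = 1084.25 TRY
1084.25 TRY × 1.423 = 1542.88775 THB
1542.88775 THB × 0.0893 = 137.779876075 AED

137.78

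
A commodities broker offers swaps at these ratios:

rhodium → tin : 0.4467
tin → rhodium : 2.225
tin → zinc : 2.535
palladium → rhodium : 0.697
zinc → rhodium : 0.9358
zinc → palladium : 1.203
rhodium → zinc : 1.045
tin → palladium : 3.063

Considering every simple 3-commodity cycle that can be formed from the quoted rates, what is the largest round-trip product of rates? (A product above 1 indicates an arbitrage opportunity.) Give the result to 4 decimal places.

1.0597

zinc→rhodium→tin→zinc: 0.9358 × 0.4467 × 2.535 = 1.05969
palladium→rhodium→tin→palladium: 0.697 × 0.4467 × 3.063 = 0.95366
zinc→palladium→rhodium→zinc: 1.203 × 0.697 × 1.045 = 0.87622
Maximum is zinc→rhodium→tin→zinc at 1.0597; arbitrage exists.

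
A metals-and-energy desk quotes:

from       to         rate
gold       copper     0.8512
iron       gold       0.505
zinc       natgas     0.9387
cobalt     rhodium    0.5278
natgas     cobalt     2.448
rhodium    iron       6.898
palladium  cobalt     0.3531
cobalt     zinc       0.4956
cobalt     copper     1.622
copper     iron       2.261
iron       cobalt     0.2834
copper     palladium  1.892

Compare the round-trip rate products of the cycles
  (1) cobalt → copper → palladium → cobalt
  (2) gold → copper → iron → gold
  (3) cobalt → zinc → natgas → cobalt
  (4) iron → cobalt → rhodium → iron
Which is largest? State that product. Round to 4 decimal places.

(1) 1.622 × 1.892 × 0.3531 = 1.08360
(2) 0.8512 × 2.261 × 0.505 = 0.97190
(3) 0.4956 × 0.9387 × 2.448 = 1.13886
(4) 0.2834 × 0.5278 × 6.898 = 1.03179
Highest is cycle (3) at 1.1389 (>1, arbitrage).

1.1389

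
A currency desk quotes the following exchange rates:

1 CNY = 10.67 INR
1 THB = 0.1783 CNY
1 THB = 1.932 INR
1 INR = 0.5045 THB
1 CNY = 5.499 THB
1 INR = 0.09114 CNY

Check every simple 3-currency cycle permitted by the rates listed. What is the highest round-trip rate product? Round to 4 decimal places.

0.9683

CNY→THB→INR→CNY: 5.499 × 1.932 × 0.09114 = 0.96828
CNY→INR→THB→CNY: 10.67 × 0.5045 × 0.1783 = 0.95979
Maximum is CNY→THB→INR→CNY at 0.9683; no arbitrage — every cycle loses value.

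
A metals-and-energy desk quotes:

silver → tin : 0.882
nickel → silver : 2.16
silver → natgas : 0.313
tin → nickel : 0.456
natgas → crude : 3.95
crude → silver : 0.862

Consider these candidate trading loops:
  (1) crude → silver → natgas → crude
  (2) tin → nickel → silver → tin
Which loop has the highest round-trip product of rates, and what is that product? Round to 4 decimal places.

1.0657

(1) 0.862 × 0.313 × 3.95 = 1.06573
(2) 0.456 × 2.16 × 0.882 = 0.86873
Highest is cycle (1) at 1.0657 (>1, arbitrage).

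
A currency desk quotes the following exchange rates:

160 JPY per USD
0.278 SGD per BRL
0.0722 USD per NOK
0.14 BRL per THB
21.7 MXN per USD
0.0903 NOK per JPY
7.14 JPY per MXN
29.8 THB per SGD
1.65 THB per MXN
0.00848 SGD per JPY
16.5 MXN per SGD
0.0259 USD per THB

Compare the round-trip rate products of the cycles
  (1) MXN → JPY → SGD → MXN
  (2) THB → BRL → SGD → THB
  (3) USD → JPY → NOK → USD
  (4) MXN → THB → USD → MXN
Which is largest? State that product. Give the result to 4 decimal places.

(1) 7.14 × 0.00848 × 16.5 = 0.99903
(2) 0.14 × 0.278 × 29.8 = 1.15982
(3) 160 × 0.0903 × 0.0722 = 1.04315
(4) 1.65 × 0.0259 × 21.7 = 0.92735
Highest is cycle (2) at 1.1598 (>1, arbitrage).

1.1598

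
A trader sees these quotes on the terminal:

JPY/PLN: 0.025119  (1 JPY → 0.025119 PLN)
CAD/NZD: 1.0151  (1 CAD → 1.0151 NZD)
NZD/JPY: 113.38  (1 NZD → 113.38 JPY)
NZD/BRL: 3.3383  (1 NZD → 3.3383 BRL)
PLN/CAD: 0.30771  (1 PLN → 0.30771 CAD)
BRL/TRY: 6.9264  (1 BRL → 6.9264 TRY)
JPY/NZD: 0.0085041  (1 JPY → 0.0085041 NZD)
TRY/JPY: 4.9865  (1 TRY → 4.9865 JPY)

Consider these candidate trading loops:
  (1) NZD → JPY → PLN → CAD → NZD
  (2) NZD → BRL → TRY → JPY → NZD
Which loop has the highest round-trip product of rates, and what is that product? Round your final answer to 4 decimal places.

0.9805

(1) 113.38 × 0.025119 × 0.30771 × 1.0151 = 0.88959
(2) 3.3383 × 6.9264 × 4.9865 × 0.0085041 = 0.98052
Highest is cycle (2) at 0.9805 (≤1, no arbitrage).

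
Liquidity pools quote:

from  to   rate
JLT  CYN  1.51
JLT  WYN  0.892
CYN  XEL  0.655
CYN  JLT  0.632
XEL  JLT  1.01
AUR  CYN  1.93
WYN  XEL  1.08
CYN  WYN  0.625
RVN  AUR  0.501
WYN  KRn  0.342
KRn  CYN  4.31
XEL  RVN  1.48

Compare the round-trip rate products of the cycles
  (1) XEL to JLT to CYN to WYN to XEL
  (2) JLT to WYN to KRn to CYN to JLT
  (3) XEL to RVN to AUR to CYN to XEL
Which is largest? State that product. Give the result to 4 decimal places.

(1) 1.01 × 1.51 × 0.625 × 1.08 = 1.02944
(2) 0.892 × 0.342 × 4.31 × 0.632 = 0.83097
(3) 1.48 × 0.501 × 1.93 × 0.655 = 0.93734
Highest is cycle (1) at 1.0294 (>1, arbitrage).

1.0294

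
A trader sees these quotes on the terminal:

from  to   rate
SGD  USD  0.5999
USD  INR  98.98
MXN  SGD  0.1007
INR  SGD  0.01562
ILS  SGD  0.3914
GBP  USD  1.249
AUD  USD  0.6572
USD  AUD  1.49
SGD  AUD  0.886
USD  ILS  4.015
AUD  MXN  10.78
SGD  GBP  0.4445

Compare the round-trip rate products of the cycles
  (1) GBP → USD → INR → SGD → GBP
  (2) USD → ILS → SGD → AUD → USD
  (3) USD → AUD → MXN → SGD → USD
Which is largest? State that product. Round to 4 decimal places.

(1) 1.249 × 98.98 × 0.01562 × 0.4445 = 0.85835
(2) 4.015 × 0.3914 × 0.886 × 0.6572 = 0.91503
(3) 1.49 × 10.78 × 0.1007 × 0.5999 = 0.97032
Highest is cycle (3) at 0.9703 (≤1, no arbitrage).

0.9703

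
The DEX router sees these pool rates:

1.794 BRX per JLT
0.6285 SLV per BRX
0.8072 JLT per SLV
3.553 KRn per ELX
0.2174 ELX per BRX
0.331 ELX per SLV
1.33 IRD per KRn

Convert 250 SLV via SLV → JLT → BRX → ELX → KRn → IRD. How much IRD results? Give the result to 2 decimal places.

371.92

250 SLV × 0.8072 = 201.8 JLT
201.8 JLT × 1.794 = 362.0292 BRX
362.0292 BRX × 0.2174 = 78.70514808 ELX
78.70514808 ELX × 3.553 = 279.63939112824 KRn
279.63939112824 KRn × 1.33 = 371.9203902005592 IRD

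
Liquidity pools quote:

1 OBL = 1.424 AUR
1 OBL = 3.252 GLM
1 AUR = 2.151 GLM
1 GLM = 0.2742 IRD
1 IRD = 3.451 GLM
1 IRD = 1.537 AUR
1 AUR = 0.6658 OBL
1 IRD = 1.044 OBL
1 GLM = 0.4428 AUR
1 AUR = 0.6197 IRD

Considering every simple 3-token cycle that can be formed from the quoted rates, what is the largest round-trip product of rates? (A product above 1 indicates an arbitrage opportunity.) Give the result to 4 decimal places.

GLM→AUR→OBL→GLM: 0.4428 × 0.6658 × 3.252 = 0.95874
GLM→AUR→IRD→GLM: 0.4428 × 0.6197 × 3.451 = 0.94697
GLM→IRD→OBL→GLM: 0.2742 × 1.044 × 3.252 = 0.93093
IRD→OBL→AUR→IRD: 1.044 × 1.424 × 0.6197 = 0.92128
GLM→IRD→AUR→GLM: 0.2742 × 1.537 × 2.151 = 0.90653
Maximum is GLM→AUR→OBL→GLM at 0.9587; no arbitrage — every cycle loses value.

0.9587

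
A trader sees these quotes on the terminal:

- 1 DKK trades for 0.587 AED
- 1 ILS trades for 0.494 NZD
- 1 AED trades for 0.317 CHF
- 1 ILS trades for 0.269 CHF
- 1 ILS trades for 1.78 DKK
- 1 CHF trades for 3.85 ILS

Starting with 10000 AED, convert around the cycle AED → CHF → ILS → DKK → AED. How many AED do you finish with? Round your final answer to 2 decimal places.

10000 AED × 0.317 = 3170 CHF
3170 CHF × 3.85 = 12204.5 ILS
12204.5 ILS × 1.78 = 21724.01 DKK
21724.01 DKK × 0.587 = 12751.99387 AED

12751.99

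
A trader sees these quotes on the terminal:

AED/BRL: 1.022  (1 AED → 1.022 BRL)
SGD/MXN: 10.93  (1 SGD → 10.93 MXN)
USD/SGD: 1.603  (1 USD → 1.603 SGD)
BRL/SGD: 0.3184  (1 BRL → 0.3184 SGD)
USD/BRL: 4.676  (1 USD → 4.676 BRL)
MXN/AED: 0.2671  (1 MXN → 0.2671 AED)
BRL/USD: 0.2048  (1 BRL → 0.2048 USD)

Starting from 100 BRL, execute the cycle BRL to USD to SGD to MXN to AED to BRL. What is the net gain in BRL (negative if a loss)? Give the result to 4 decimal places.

-2.0491

100 BRL × 0.2048 = 20.48 USD
20.48 USD × 1.603 = 32.82944 SGD
32.82944 SGD × 10.93 = 358.8257792 MXN
358.8257792 MXN × 0.2671 = 95.84236562432 AED
95.84236562432 AED × 1.022 = 97.95089766805504 BRL
Net change: 97.95089766805504 − 100 = -2.04910233194496 BRL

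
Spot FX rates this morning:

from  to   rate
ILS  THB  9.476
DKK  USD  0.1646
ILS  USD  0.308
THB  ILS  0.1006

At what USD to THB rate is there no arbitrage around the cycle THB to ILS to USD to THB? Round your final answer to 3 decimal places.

32.274

Known legs of the cycle: 0.1006 × 0.308 = 0.0309848
For no arbitrage the full-cycle product must be 1, so the missing rate is 1 / 0.0309848 ≈ 32.27389.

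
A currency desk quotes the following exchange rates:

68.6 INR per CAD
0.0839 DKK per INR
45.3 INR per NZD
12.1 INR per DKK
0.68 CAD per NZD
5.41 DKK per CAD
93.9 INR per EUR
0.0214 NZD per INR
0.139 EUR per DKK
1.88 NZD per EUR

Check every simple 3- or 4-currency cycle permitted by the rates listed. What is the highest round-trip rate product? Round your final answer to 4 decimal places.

INR→DKK→EUR→INR: 0.0839 × 0.139 × 93.9 = 1.09507
INR→NZD→CAD→INR: 0.0214 × 0.68 × 68.6 = 0.99827
INR→DKK→EUR→NZD→INR: 0.0839 × 0.139 × 1.88 × 45.3 = 0.99319
CAD→DKK→EUR→NZD→CAD: 5.41 × 0.139 × 1.88 × 0.68 = 0.96134
INR→NZD→CAD→DKK→INR: 0.0214 × 0.68 × 5.41 × 12.1 = 0.95259
Maximum is INR→DKK→EUR→INR at 1.0951; arbitrage exists.

1.0951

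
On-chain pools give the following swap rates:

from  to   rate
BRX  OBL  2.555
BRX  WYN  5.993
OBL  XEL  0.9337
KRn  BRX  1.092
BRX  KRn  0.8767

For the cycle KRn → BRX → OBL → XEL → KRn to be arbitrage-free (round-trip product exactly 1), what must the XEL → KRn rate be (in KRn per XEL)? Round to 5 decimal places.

0.38387

Known legs of the cycle: 1.092 × 2.555 × 0.9337 = 2.605079022
For no arbitrage the full-cycle product must be 1, so the missing rate is 1 / 2.605079022 ≈ 0.3838655.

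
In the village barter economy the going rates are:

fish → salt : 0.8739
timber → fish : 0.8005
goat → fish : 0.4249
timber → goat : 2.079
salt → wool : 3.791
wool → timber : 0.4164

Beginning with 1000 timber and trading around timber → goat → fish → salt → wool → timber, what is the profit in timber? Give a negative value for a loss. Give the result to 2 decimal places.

1000 timber × 2.079 = 2079 goat
2079 goat × 0.4249 = 883.3671 fish
883.3671 fish × 0.8739 = 771.97450869 salt
771.97450869 salt × 3.791 = 2926.55536244379 wool
2926.55536244379 wool × 0.4164 = 1218.617652921594156 timber
Net change: 1218.617652921594156 − 1000 = 218.617652921594156 timber

218.62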